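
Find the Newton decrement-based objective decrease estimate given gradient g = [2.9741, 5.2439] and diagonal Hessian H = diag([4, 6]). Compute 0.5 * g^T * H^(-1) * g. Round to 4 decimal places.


Step 1: H is diagonal, so H^(-1) * g = [0.7435, 0.874].
Step 2: g^T H^(-1) g = sum_i g_i^2 / H_ii
  = (2.9741)^2/4 + (5.2439)^2/6
  = 2.2113 + 4.5831 = 6.7944
Step 3: Objective decrease = 0.5 * g^T H^(-1) g = 3.3972


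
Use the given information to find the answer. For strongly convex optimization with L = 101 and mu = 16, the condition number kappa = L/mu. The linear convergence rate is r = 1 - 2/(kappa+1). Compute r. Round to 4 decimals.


Step 1: Compute the condition number.
kappa = L/mu = 101/16 = 6.3125
Step 2: Compute the convergence rate.
r = 1 - 2/(kappa + 1) = 1 - 2*mu/(L + mu) = (L - mu)/(L + mu) = 85/117 = 0.7265


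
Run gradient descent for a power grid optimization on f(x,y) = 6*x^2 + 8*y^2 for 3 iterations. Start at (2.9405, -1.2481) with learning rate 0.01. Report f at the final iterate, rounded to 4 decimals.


Gradient descent on f(x,y) = 6*x^2 + 8*y^2.
Starting point: (2.9405, -1.2481), alpha = 0.01
Step 1: grad_x = 2*6*2.9405 = 35.286, grad_y = 2*8*-1.2481 = -19.9696
  x_1 = 2.9405 - 0.01*35.286 = 2.5876
  y_1 = -1.2481 - 0.01*-19.9696 = -1.0484
Step 2: grad_x = 2*6*2.5876 = 31.0517, grad_y = 2*8*-1.0484 = -16.7745
  x_2 = 2.5876 - 0.01*31.0517 = 2.2771
  y_2 = -1.0484 - 0.01*-16.7745 = -0.8807
Step 3: grad_x = 2*6*2.2771 = 27.3255, grad_y = 2*8*-0.8807 = -14.0905
  x_3 = 2.2771 - 0.01*27.3255 = 2.0039
  y_3 = -0.8807 - 0.01*-14.0905 = -0.7398
f(2.0039, -0.7398) = 6*2.0039^2 + 8*(-0.7398)^2 = 28.4708


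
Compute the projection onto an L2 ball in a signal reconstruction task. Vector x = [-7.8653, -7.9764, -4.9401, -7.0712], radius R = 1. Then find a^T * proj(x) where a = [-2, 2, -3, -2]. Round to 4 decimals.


Step 1: Compute ||x|| (intermediates to 6 decimals).
||x|| = sqrt((-7.8653)^2 + (-7.9764)^2 + (-4.9401)^2 + (-7.0712)^2) = 14.138329
Step 2: Project.
Since ||x|| > R, scale = R/||x|| = 1/14.138329 = 0.07073, proj(x) = scale * x
proj(x) = [-0.556313, -0.564171, -0.349413, -0.500146]
Step 3: Dot product.
a^T * proj(x) = -2*(-0.556313) + 2*(-0.564171) - 3*(-0.349413) - 2*(-0.500146) = 2.0328


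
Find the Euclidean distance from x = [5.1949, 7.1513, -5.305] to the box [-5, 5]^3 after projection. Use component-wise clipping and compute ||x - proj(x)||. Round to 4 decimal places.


Project each component onto [-5, 5].
clip(5.1949) = 5.0, clip(7.1513) = 5.0, clip(-5.305) = -5.0
Projection = [5.0, 5.0, -5.0]
Squared diffs: [0.038, 4.6281, 0.093]
Distance = sqrt(4.7591) = 2.1815


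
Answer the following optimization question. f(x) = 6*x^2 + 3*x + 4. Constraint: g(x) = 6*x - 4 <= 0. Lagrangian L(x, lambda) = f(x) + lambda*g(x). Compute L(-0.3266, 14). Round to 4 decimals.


Step 1: Evaluate f(x).
f(-0.3266) = 6*(-0.3266)^2 + 3*(-0.3266) + 4 = 3.6602
Step 2: Evaluate g(x).
g(-0.3266) = 6*-0.3266 - 4 = -5.9596
Step 3: Compute Lagrangian.
L = 3.6602 + 14*-5.9596 = -79.7742


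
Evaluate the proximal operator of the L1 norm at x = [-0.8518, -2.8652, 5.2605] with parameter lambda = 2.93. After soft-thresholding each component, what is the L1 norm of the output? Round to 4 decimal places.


Soft-thresholding with lambda = 2.93:
prox(-0.8518) = sign(-0.8518)*max(|-0.8518| - 2.93, 0) = 0.0
prox(-2.8652) = sign(-2.8652)*max(|-2.8652| - 2.93, 0) = 0.0
prox(5.2605) = sign(5.2605)*max(|5.2605| - 2.93, 0) = 2.3305
prox(x) = [0.0, 0.0, 2.3305]
||prox(x)||_1 = 0.0 + 0.0 + 2.3305 = 2.3305


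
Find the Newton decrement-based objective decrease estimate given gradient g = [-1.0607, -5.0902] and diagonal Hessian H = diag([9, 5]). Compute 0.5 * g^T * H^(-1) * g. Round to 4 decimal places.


Step 1: H is diagonal, so H^(-1) * g = [-0.1179, -1.018].
Step 2: g^T H^(-1) g = sum_i g_i^2 / H_ii
  = (-1.0607)^2/9 + (-5.0902)^2/5
  = 0.125 + 5.182 = 5.307
Step 3: Objective decrease = 0.5 * g^T H^(-1) g = 2.6535


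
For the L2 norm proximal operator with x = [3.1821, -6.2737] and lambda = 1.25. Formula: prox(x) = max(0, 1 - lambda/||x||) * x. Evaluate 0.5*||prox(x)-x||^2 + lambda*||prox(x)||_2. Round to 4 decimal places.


Step 1: Compute ||x||.
||x|| = 7.0346
Step 2: Compute scaling factor.
scale = max(0, 1 - 1.25/7.0346) = 0.8223
Step 3: prox(x) = [2.6167, -5.1589]
||prox(x)|| = 5.7846
Step 4: Proximal objective.
0.5*||prox-x||^2 = 0.7813
lambda*||prox|| = 7.2308
Total = 8.012


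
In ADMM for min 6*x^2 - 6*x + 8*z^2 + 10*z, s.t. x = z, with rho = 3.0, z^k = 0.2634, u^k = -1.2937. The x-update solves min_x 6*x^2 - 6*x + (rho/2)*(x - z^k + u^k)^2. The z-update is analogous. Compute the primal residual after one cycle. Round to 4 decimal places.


ADMM iteration with rho = 3.0, z^k = 0.2634, u^k = -1.2937
Step 1: x-update.
Minimize 6*x^2 - 6*x + (3.0/2)*(x - 0.2634 - 1.2937)^2
FOC: (2*6 + 3.0)*x = 6 + 3.0*(0.2634 + 1.2937)
x^{k+1} = 0.7114
Step 2: z-update.
Minimize 8*z^2 + 10*z + (3.0/2)*(0.7114 - z - 1.2937)^2
FOC: (2*8 + 3.0)*z = -10 + 3.0*(0.7114 - 1.2937)
z^{k+1} = -0.6183
Step 3: u-update.
u^{k+1} = -1.2937 + 0.7114 + 0.6183 = 0.036
Step 4: Primal residual = |0.7114 + 0.6183| = 1.3297


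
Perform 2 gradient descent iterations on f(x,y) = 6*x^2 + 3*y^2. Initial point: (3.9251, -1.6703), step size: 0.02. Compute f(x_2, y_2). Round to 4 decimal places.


Gradient descent on f(x,y) = 6*x^2 + 3*y^2.
Starting point: (3.9251, -1.6703), alpha = 0.02
Step 1: grad_x = 2*6*3.9251 = 47.1012, grad_y = 2*3*-1.6703 = -10.0218
  x_1 = 3.9251 - 0.02*47.1012 = 2.9831
  y_1 = -1.6703 - 0.02*-10.0218 = -1.4699
Step 2: grad_x = 2*6*2.9831 = 35.7969, grad_y = 2*3*-1.4699 = -8.8192
  x_2 = 2.9831 - 0.02*35.7969 = 2.2671
  y_2 = -1.4699 - 0.02*-8.8192 = -1.2935
f(2.2671, -1.2935) = 6*2.2671^2 + 3*(-1.2935)^2 = 35.8588


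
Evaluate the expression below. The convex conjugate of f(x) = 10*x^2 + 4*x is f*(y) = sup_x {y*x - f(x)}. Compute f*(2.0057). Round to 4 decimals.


f*(y) = sup_x {y*x - a*x^2 - b*x} = sup_x {(y-b)*x - a*x^2}
FOC: (y - b) - 2a*x = 0 => x* = (y - b)/(2a)
x* = (2.0057 - 4)/(2*10) = -0.0997
f*(2.0057) = (y-b)^2/(4a) = (2.0057 - 4)^2/(4*10)
= 3.9772/40 = 0.0994


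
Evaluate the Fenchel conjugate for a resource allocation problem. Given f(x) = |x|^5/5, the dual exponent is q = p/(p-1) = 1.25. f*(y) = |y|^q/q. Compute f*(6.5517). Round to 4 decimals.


The conjugate exponent q satisfies 1/p + 1/q = 1.
p = 5, so q = 5/(5 - 1) = 1.25
|y|^q = 6.5517^1.25 = 10.482
f*(6.5517) = 10.482 / 1.25 = 8.3856


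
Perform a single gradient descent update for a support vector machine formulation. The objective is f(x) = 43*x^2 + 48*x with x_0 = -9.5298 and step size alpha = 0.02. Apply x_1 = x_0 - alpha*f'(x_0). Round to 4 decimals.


We compute the gradient at x_0 and apply the update.
f'(x) = 86*x + 48
f'(-9.5298) = 86*-9.5298 + 48 = -771.5628
x_1 = -9.5298 - 0.02*-771.5628 = 5.9015


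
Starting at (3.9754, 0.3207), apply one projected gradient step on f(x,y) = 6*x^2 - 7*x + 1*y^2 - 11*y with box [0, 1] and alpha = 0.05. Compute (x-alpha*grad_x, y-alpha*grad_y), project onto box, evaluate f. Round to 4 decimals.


Step 1: Compute gradient at (3.9754, 0.3207).
grad_x = 2*6*3.9754 - 7 = 40.7048
grad_y = 2*1*0.3207 - 11 = -10.3586
Step 2: Gradient step.
x_raw = 3.9754 - 0.05*40.7048 = 1.9402
y_raw = 0.3207 - 0.05*-10.3586 = 0.8386
Step 3: Project onto [0, 1].
x_proj = clip(1.9402) = 1.0
y_proj = clip(0.8386) = 0.8386
Step 4: Evaluate f.
f(1.0, 0.8386) = -9.5216


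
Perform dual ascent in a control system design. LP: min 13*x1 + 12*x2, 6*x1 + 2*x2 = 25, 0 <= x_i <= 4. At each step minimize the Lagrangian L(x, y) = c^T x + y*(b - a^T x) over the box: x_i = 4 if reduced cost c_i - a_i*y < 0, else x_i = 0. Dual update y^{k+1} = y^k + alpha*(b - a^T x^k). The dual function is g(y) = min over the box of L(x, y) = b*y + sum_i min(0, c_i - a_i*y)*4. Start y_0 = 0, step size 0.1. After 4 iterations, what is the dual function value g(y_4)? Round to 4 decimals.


Dual ascent for LP: min 13*x1 + 12*x2, 6*x1 + 2*x2 = 25, 0 <= x_i <= 4
Step 1: y^k = 0.0, reduced costs: (13.0, 12.0)
  x^k = (0.0, 0.0), subgradient = b - a^T x = 25.0
  y^{k+1} = 0.0 + 0.1*25.0 = 2.5
Step 2: y^k = 2.5, reduced costs: (-2.0, 7.0)
  x^k = (4.0, 0.0), subgradient = b - a^T x = 1.0
  y^{k+1} = 2.5 + 0.1*1.0 = 2.6
Step 3: y^k = 2.6, reduced costs: (-2.6, 6.8)
  x^k = (4.0, 0.0), subgradient = b - a^T x = 1.0
  y^{k+1} = 2.6 + 0.1*1.0 = 2.7
Step 4: y^k = 2.7, reduced costs: (-3.2, 6.6)
  x^k = (4.0, 0.0), subgradient = b - a^T x = 1.0
  y^{k+1} = 2.7 + 0.1*1.0 = 2.8
Dual objective at y_4 = 2.8: reduced costs (-3.8, 6.4), box minimizer x = (4.0, 0.0)
g(y_4) = b*y + (c1 - a1*y)*x1 + (c2 - a2*y)*x2 = 25*2.8 + (-3.8)*4.0 + 6.4*0.0 = 70.0 - 15.2 + 0.0 = 54.8


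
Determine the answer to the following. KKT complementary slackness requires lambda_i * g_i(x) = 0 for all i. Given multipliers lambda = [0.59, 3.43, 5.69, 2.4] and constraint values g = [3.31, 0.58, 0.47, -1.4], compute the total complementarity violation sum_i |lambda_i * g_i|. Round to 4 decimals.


KKT complementary slackness check:
lambda_1 * g_1 = 0.59 * 3.31 = 1.9529
lambda_2 * g_2 = 3.43 * 0.58 = 1.9894
lambda_3 * g_3 = 5.69 * 0.47 = 2.6743
lambda_4 * g_4 = 2.4 * -1.4 = -3.36
Total violation = 1.9529 + 1.9894 + 2.6743 + 3.36 = 9.9766


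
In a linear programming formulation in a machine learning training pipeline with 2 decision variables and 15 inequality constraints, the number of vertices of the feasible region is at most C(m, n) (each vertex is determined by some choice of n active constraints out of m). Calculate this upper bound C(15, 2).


Each vertex corresponds to some choice of n active constraints out of m, so the number of vertices is at most C(m, n) = m! / (n!(m-n)!).
m = 15, n = 2
Numerator: 15 * 14
Denominator: 2! = 2
C(15, 2) = 105


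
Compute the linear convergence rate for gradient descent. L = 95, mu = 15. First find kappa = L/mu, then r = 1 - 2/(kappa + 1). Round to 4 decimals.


Step 1: Compute the condition number.
kappa = L/mu = 95/15 = 6.3333
Step 2: Compute the convergence rate.
r = 1 - 2/(kappa + 1) = 1 - 2*mu/(L + mu) = (L - mu)/(L + mu) = 80/110 = 0.7273


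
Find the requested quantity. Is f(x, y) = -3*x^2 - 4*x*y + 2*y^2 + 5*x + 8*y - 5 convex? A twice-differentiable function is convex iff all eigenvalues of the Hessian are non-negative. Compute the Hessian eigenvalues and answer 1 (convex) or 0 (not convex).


The Hessian of f(x,y) = -3*x^2 - 4*x*y + 2*y^2 + 5*x + 8*y - 5 is:
H = [[-6, -4], [-4, 4]]
Trace = -6 + 4 = -2
Determinant = -6*4 - (-4)^2 = -40
Discriminant = (-2)^2 - 4*-40 = 164.0
Eigenvalues: lambda_1 = -7.4031, lambda_2 = 5.4031
The function is not convex.

0


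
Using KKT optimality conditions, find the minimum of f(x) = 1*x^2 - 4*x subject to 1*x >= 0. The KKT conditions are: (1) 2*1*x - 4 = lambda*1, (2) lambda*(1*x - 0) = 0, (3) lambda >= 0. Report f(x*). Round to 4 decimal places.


Step 1: Try lambda = 0 (constraint inactive).
Stationarity: 2*1*x - 4 = 0
x* = 4/(2*1) = 2.0
Check constraint: 1*2.0 = 2.0 >= 0 -- satisfied.
Step 2: Compute optimal value.
f(x*) = 1*2.0^2 - 4*2.0 = -4.0


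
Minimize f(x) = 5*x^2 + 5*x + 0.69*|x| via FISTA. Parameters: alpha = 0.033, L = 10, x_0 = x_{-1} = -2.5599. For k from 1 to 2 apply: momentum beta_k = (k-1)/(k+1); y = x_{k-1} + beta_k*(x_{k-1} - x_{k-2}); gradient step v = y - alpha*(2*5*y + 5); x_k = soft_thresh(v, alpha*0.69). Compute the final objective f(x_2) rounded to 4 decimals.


FISTA on f(x) = 5*x^2 + 5*x + 0.69*|x|
L = 10, alpha = 0.033
Iteration 1: beta = 0.0, y = -2.5599 + 0.0*(-2.5599 + 2.5599) = -2.5599
  grad(y) = -20.599, v = y - alpha*grad = -1.8801
  prox(v) = soft_thresh(-1.8801, 0.0228) = -1.8574
Iteration 2: beta = 0.3333, y = -1.8574 + 0.3333*(-1.8574 + 2.5599) = -1.6232
  grad(y) = -11.2318, v = y - alpha*grad = -1.2525
  prox(v) = soft_thresh(-1.2525, 0.0228) = -1.2298
f(x_2) = 5*(-1.2298)^2 + 5*(-1.2298) + 0.69*|-1.2298| = 2.2613


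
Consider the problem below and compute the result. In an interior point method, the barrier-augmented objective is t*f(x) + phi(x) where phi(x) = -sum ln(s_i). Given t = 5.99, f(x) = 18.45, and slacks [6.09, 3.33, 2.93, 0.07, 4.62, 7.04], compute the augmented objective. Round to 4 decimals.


Step 1: Compute log-barrier.
ln values: [1.8066, 1.203, 1.075, -2.6593, 1.5304, 1.9516]
phi = -(1.8066 + 1.203 + 1.075 - 2.6593 + 1.5304 + 1.9516) = -4.9074
Step 2: Compute augmented objective.
t*f(x) = 5.99*18.45 = 110.5155
Total = 110.5155 - 4.9074 = 105.6081


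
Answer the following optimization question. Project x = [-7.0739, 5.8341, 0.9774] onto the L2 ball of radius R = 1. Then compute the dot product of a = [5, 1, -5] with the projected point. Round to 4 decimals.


Step 1: Compute ||x|| (intermediates to 6 decimals).
||x|| = sqrt((-7.0739)^2 + 5.8341^2 + 0.9774^2) = 9.221285
Step 2: Project.
Since ||x|| > R, scale = R/||x|| = 1/9.221285 = 0.108445, proj(x) = scale * x
proj(x) = [-0.767129, 0.632679, 0.105994]
Step 3: Dot product.
a^T * proj(x) = 5*(-0.767129) + 1*0.632679 - 5*0.105994 = -3.7329


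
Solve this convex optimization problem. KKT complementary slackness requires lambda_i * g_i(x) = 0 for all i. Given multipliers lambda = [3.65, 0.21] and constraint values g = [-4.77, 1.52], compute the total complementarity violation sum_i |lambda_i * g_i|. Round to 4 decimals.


KKT complementary slackness check:
lambda_1 * g_1 = 3.65 * -4.77 = -17.4105
lambda_2 * g_2 = 0.21 * 1.52 = 0.3192
Total violation = 17.4105 + 0.3192 = 17.7297


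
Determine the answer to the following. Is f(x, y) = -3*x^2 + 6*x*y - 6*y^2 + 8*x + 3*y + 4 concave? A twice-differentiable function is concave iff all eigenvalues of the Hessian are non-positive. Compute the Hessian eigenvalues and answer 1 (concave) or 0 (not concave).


The Hessian of f(x,y) = -3*x^2 + 6*x*y - 6*y^2 + 8*x + 3*y + 4 is:
H = [[-6, 6], [6, -12]]
Trace = -6 - 12 = -18
Determinant = -6*-12 - (6)^2 = 36
Discriminant = (-18)^2 - 4*36 = 180.0
Eigenvalues: lambda_1 = -15.7082, lambda_2 = -2.2918
The function is concave.

1


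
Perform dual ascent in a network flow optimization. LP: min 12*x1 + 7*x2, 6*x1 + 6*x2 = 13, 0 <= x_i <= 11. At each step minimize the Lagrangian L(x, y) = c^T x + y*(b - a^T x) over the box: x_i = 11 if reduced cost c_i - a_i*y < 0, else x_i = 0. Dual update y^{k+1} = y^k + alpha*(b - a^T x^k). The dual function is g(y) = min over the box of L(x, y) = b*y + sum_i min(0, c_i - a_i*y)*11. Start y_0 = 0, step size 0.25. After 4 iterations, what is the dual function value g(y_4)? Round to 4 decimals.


Dual ascent for LP: min 12*x1 + 7*x2, 6*x1 + 6*x2 = 13, 0 <= x_i <= 11
Step 1: y^k = 0.0, reduced costs: (12.0, 7.0)
  x^k = (0.0, 0.0), subgradient = b - a^T x = 13.0
  y^{k+1} = 0.0 + 0.25*13.0 = 3.25
Step 2: y^k = 3.25, reduced costs: (-7.5, -12.5)
  x^k = (11.0, 11.0), subgradient = b - a^T x = -119.0
  y^{k+1} = 3.25 + 0.25*-119.0 = -26.5
Step 3: y^k = -26.5, reduced costs: (171.0, 166.0)
  x^k = (0.0, 0.0), subgradient = b - a^T x = 13.0
  y^{k+1} = -26.5 + 0.25*13.0 = -23.25
Step 4: y^k = -23.25, reduced costs: (151.5, 146.5)
  x^k = (0.0, 0.0), subgradient = b - a^T x = 13.0
  y^{k+1} = -23.25 + 0.25*13.0 = -20.0
Dual objective at y_4 = -20.0: reduced costs (132.0, 127.0), box minimizer x = (0.0, 0.0)
g(y_4) = b*y + (c1 - a1*y)*x1 + (c2 - a2*y)*x2 = 13*(-20.0) + 132.0*0.0 + 127.0*0.0 = -260.0 + 0.0 + 0.0 = -260.0


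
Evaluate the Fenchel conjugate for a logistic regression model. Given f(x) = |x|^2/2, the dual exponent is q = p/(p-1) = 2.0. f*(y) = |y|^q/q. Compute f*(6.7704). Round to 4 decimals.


The conjugate exponent q satisfies 1/p + 1/q = 1.
p = 2, so q = 2/(2 - 1) = 2.0
|y|^q = 6.7704^2.0 = 45.8383
f*(6.7704) = 45.8383 / 2.0 = 22.9192


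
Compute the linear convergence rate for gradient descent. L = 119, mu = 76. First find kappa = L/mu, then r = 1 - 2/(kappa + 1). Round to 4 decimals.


Step 1: Compute the condition number.
kappa = L/mu = 119/76 = 1.5658
Step 2: Compute the convergence rate.
r = 1 - 2/(kappa + 1) = 1 - 2*mu/(L + mu) = (L - mu)/(L + mu) = 43/195 = 0.2205


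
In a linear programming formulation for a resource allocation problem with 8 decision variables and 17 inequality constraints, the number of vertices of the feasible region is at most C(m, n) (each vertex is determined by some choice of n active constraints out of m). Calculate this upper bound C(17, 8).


Each vertex corresponds to some choice of n active constraints out of m, so the number of vertices is at most C(m, n) = m! / (n!(m-n)!).
m = 17, n = 8
Numerator: 17 * 16 * 15 * 14 * 13 * 12 * 11 * 10
Denominator: 8! = 40320
C(17, 8) = 24310


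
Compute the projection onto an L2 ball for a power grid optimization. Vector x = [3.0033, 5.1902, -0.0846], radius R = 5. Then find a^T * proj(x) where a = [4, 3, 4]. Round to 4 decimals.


Step 1: Compute ||x|| (intermediates to 6 decimals).
||x|| = sqrt(3.0033^2 + 5.1902^2 + (-0.0846)^2) = 5.997095
Step 2: Project.
Since ||x|| > R, scale = R/||x|| = 5/5.997095 = 0.833737, proj(x) = scale * x
proj(x) = [2.503962, 4.327262, -0.070534]
Step 3: Dot product.
a^T * proj(x) = 4*2.503962 + 3*4.327262 + 4*(-0.070534) = 22.7155


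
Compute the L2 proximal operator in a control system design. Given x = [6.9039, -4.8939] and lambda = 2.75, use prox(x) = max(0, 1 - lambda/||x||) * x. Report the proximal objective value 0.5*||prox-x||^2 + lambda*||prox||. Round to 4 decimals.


Step 1: Compute ||x||.
||x|| = 8.4625
Step 2: Compute scaling factor.
scale = max(0, 1 - 2.75/8.4625) = 0.675
Step 3: prox(x) = [4.6604, -3.3036]
||prox(x)|| = 5.7125
Step 4: Proximal objective.
0.5*||prox-x||^2 = 3.7813
lambda*||prox|| = 15.7094
Total = 19.4907


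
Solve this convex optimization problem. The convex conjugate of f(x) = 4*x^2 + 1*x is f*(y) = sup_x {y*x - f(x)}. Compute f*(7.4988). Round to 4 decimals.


f*(y) = sup_x {y*x - a*x^2 - b*x} = sup_x {(y-b)*x - a*x^2}
FOC: (y - b) - 2a*x = 0 => x* = (y - b)/(2a)
x* = (7.4988 - 1)/(2*4) = 0.8124
f*(7.4988) = (y-b)^2/(4a) = (7.4988 - 1)^2/(4*4)
= 42.2344/16 = 2.6397


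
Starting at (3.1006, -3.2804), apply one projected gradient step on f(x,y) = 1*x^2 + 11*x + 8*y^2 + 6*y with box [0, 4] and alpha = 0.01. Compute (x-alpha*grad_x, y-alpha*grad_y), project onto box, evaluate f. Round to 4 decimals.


Step 1: Compute gradient at (3.1006, -3.2804).
grad_x = 2*1*3.1006 + 11 = 17.2012
grad_y = 2*8*-3.2804 + 6 = -46.4864
Step 2: Gradient step.
x_raw = 3.1006 - 0.01*17.2012 = 2.9286
y_raw = -3.2804 - 0.01*-46.4864 = -2.8155
Step 3: Project onto [0, 4].
x_proj = clip(2.9286) = 2.9286
y_proj = clip(-2.8155) = 0.0
Step 4: Evaluate f.
f(2.9286, 0.0) = 40.7911


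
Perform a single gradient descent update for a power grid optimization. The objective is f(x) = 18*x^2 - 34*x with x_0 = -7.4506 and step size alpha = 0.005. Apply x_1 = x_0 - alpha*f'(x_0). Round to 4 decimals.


We compute the gradient at x_0 and apply the update.
f'(x) = 36*x - 34
f'(-7.4506) = 36*-7.4506 - 34 = -302.2216
x_1 = -7.4506 - 0.005*-302.2216 = -5.9395


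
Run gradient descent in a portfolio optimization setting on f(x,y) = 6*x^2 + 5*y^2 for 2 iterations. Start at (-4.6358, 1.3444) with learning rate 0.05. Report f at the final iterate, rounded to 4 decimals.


Gradient descent on f(x,y) = 6*x^2 + 5*y^2.
Starting point: (-4.6358, 1.3444), alpha = 0.05
Step 1: grad_x = 2*6*-4.6358 = -55.6296, grad_y = 2*5*1.3444 = 13.444
  x_1 = -4.6358 - 0.05*-55.6296 = -1.8543
  y_1 = 1.3444 - 0.05*13.444 = 0.6722
Step 2: grad_x = 2*6*-1.8543 = -22.2518, grad_y = 2*5*0.6722 = 6.722
  x_2 = -1.8543 - 0.05*-22.2518 = -0.7417
  y_2 = 0.6722 - 0.05*6.722 = 0.3361
f(-0.7417, 0.3361) = 6*(-0.7417)^2 + 5*0.3361^2 = 3.8658


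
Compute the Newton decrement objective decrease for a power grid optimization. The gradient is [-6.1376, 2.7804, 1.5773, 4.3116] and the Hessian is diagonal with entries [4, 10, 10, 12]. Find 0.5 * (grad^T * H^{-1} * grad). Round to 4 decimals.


Step 1: H is diagonal, so H^(-1) * g = [-1.5344, 0.278, 0.1577, 0.3593].
Step 2: g^T H^(-1) g = sum_i g_i^2 / H_ii
  = (-6.1376)^2/4 + (2.7804)^2/10 + (1.5773)^2/10 + (4.3116)^2/12
  = 9.4175 + 0.7731 + 0.2488 + 1.5492 = 11.9885
Step 3: Objective decrease = 0.5 * g^T H^(-1) g = 5.9943


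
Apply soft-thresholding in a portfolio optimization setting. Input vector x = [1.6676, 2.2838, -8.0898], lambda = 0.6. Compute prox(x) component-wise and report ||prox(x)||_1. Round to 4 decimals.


Soft-thresholding with lambda = 0.6:
prox(1.6676) = sign(1.6676)*max(|1.6676| - 0.6, 0) = 1.0676
prox(2.2838) = sign(2.2838)*max(|2.2838| - 0.6, 0) = 1.6838
prox(-8.0898) = sign(-8.0898)*max(|-8.0898| - 0.6, 0) = -7.4898
prox(x) = [1.0676, 1.6838, -7.4898]
||prox(x)||_1 = 1.0676 + 1.6838 + 7.4898 = 10.2412


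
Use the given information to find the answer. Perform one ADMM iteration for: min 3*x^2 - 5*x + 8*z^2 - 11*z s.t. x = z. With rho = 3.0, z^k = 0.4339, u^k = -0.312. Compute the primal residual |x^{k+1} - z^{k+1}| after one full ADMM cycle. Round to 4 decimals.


ADMM iteration with rho = 3.0, z^k = 0.4339, u^k = -0.312
Step 1: x-update.
Minimize 3*x^2 - 5*x + (3.0/2)*(x - 0.4339 - 0.312)^2
FOC: (2*3 + 3.0)*x = 5 + 3.0*(0.4339 + 0.312)
x^{k+1} = 0.8042
Step 2: z-update.
Minimize 8*z^2 - 11*z + (3.0/2)*(0.8042 - z - 0.312)^2
FOC: (2*8 + 3.0)*z = 11 + 3.0*(0.8042 - 0.312)
z^{k+1} = 0.6567
Step 3: u-update.
u^{k+1} = -0.312 + 0.8042 - 0.6567 = -0.1645
Step 4: Primal residual = |0.8042 - 0.6567| = 0.1475


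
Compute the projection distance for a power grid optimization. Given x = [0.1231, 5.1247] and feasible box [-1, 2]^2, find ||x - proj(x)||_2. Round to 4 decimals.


Project each component onto [-1, 2].
clip(0.1231) = 0.1231, clip(5.1247) = 2.0
Projection = [0.1231, 2.0]
Squared diffs: [0.0, 9.7638]
Distance = sqrt(9.7638) = 3.1247


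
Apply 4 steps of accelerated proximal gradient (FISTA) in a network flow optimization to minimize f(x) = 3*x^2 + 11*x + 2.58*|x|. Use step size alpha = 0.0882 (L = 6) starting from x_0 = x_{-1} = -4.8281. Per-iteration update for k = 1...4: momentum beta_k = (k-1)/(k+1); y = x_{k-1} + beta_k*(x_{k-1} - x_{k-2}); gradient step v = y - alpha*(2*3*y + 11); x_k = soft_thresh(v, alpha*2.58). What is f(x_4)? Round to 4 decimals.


FISTA on f(x) = 3*x^2 + 11*x + 2.58*|x|
L = 6, alpha = 0.0882
Iteration 1: beta = 0.0, y = -4.8281 + 0.0*(-4.8281 + 4.8281) = -4.8281
  grad(y) = -17.9686, v = y - alpha*grad = -3.2433
  prox(v) = soft_thresh(-3.2433, 0.2276) = -3.0157
Iteration 2: beta = 0.3333, y = -3.0157 + 0.3333*(-3.0157 + 4.8281) = -2.4116
  grad(y) = -3.4695, v = y - alpha*grad = -2.1056
  prox(v) = soft_thresh(-2.1056, 0.2276) = -1.878
Iteration 3: beta = 0.5, y = -1.878 + 0.5*(-1.878 + 3.0157) = -1.3092
  grad(y) = 3.145, v = y - alpha*grad = -1.5866
  prox(v) = soft_thresh(-1.5866, 0.2276) = -1.359
Iteration 4: beta = 0.6, y = -1.359 + 0.6*(-1.359 + 1.878) = -1.0476
  grad(y) = 4.7145, v = y - alpha*grad = -1.4634
  prox(v) = soft_thresh(-1.4634, 0.2276) = -1.2359
f(x_4) = 3*(-1.2359)^2 + 11*(-1.2359) + 2.58*|-1.2359| = -5.8239


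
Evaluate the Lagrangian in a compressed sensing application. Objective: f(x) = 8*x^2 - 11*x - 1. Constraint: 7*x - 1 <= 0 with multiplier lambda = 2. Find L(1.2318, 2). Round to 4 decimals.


Step 1: Evaluate f(x).
f(1.2318) = 8*1.2318^2 - 11*1.2318 - 1 = -2.4112
Step 2: Evaluate g(x).
g(1.2318) = 7*1.2318 - 1 = 7.6226
Step 3: Compute Lagrangian.
L = -2.4112 + 2*7.6226 = 12.834


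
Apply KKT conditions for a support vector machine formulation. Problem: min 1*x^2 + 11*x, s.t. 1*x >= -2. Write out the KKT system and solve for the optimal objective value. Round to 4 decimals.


Step 1: Try lambda = 0 (constraint inactive).
x_unc = -11/(2*1) = -5.5
Check: 1*-5.5 = -5.5 < -2 -- violated!
Step 2: Constraint must be active: 1*x = -2
x* = -2/1 = -2.0
lambda = (2*1*(-2.0) + 11)/1 = 7.0
Step 3: Compute optimal value.
f(x*) = 1*(-2.0)^2 + 11*(-2.0) = -18.0


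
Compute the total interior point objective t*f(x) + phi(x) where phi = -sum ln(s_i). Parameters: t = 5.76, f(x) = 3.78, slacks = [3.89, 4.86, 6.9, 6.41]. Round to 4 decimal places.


Step 1: Compute log-barrier.
ln values: [1.3584, 1.581, 1.9315, 1.8579]
phi = -(1.3584 + 1.581 + 1.9315 + 1.8579) = -6.7288
Step 2: Compute augmented objective.
t*f(x) = 5.76*3.78 = 21.7728
Total = 21.7728 - 6.7288 = 15.044


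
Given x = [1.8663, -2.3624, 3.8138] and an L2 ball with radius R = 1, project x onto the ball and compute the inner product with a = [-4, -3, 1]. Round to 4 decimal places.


Step 1: Compute ||x|| (intermediates to 6 decimals).
||x|| = sqrt(1.8663^2 + (-2.3624)^2 + 3.8138^2) = 4.858918
Step 2: Project.
Since ||x|| > R, scale = R/||x|| = 1/4.858918 = 0.205807, proj(x) = scale * x
proj(x) = [0.384098, -0.486198, 0.784907]
Step 3: Dot product.
a^T * proj(x) = -4*0.384098 - 3*(-0.486198) + 1*0.784907 = 0.7071


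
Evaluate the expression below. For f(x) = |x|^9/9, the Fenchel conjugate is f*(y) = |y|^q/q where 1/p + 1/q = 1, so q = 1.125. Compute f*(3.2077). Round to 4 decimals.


The conjugate exponent q satisfies 1/p + 1/q = 1.
p = 9, so q = 9/(9 - 1) = 1.125
|y|^q = 3.2077^1.125 = 3.7108
f*(3.2077) = 3.7108 / 1.125 = 3.2985


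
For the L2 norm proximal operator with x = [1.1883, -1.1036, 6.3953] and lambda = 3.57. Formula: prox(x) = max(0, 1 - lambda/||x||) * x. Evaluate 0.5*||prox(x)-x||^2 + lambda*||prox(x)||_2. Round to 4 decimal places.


Step 1: Compute ||x||.
||x|| = 6.5977
Step 2: Compute scaling factor.
scale = max(0, 1 - 3.57/6.5977) = 0.4589
Step 3: prox(x) = [0.5453, -0.5064, 2.9348]
||prox(x)|| = 3.0277
Step 4: Proximal objective.
0.5*||prox-x||^2 = 6.3725
lambda*||prox|| = 10.8089
Total = 17.1814


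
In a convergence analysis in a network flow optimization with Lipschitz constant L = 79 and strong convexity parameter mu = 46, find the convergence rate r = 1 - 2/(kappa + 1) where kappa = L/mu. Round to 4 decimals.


Step 1: Compute the condition number.
kappa = L/mu = 79/46 = 1.7174
Step 2: Compute the convergence rate.
r = 1 - 2/(kappa + 1) = 1 - 2*mu/(L + mu) = (L - mu)/(L + mu) = 33/125 = 0.264


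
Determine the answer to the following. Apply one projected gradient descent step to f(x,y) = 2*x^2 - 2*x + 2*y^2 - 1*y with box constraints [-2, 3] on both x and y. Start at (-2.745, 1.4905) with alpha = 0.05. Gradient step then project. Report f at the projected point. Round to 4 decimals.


Step 1: Compute gradient at (-2.745, 1.4905).
grad_x = 2*2*-2.745 - 2 = -12.98
grad_y = 2*2*1.4905 - 1 = 4.962
Step 2: Gradient step.
x_raw = -2.745 - 0.05*-12.98 = -2.096
y_raw = 1.4905 - 0.05*4.962 = 1.2424
Step 3: Project onto [-2, 3].
x_proj = clip(-2.096) = -2.0
y_proj = clip(1.2424) = 1.2424
Step 4: Evaluate f.
f(-2.0, 1.2424) = 13.8447


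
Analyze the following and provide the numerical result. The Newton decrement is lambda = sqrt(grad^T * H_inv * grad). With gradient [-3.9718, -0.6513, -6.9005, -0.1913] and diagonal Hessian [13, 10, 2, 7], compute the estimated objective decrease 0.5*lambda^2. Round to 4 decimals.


Step 1: H is diagonal, so H^(-1) * g = [-0.3055, -0.0651, -3.4503, -0.0273].
Step 2: g^T H^(-1) g = sum_i g_i^2 / H_ii
  = (-3.9718)^2/13 + (-0.6513)^2/10 + (-6.9005)^2/2 + (-0.1913)^2/7
  = 1.2135 + 0.0424 + 23.8085 + 0.0052 = 25.0696
Step 3: Objective decrease = 0.5 * g^T H^(-1) g = 12.5348


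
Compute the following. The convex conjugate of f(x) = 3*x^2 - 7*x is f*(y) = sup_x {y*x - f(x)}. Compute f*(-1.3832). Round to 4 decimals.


f*(y) = sup_x {y*x - a*x^2 - b*x} = sup_x {(y-b)*x - a*x^2}
FOC: (y - b) - 2a*x = 0 => x* = (y - b)/(2a)
x* = (-1.3832 + 7)/(2*3) = 0.9361
f*(-1.3832) = (y-b)^2/(4a) = (-1.3832 + 7)^2/(4*3)
= 31.5484/12 = 2.629


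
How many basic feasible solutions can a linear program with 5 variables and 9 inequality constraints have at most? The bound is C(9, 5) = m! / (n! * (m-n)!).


Each vertex corresponds to some choice of n active constraints out of m, so the number of vertices is at most C(m, n) = m! / (n!(m-n)!).
m = 9, n = 5
Numerator: 9 * 8 * 7 * 6 * 5
Denominator: 5! = 120
C(9, 5) = 126


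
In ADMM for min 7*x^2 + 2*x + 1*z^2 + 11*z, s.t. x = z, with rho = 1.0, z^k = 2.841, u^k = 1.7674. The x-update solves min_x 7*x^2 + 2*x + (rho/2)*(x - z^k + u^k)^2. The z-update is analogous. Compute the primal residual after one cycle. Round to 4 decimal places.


ADMM iteration with rho = 1.0, z^k = 2.841, u^k = 1.7674
Step 1: x-update.
Minimize 7*x^2 + 2*x + (1.0/2)*(x - 2.841 + 1.7674)^2
FOC: (2*7 + 1.0)*x = -2 + 1.0*(2.841 - 1.7674)
x^{k+1} = -0.0618
Step 2: z-update.
Minimize 1*z^2 + 11*z + (1.0/2)*(-0.0618 - z + 1.7674)^2
FOC: (2*1 + 1.0)*z = -11 + 1.0*(-0.0618 + 1.7674)
z^{k+1} = -3.0981
Step 3: u-update.
u^{k+1} = 1.7674 - 0.0618 + 3.0981 = 4.8038
Step 4: Primal residual = |-0.0618 + 3.0981| = 3.0364


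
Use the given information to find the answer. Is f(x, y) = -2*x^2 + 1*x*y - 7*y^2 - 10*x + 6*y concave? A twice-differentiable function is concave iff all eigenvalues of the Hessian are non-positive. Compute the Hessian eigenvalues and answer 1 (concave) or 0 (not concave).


The Hessian of f(x,y) = -2*x^2 + 1*x*y - 7*y^2 - 10*x + 6*y is:
H = [[-4, 1], [1, -14]]
Trace = -4 - 14 = -18
Determinant = -4*-14 - (1)^2 = 55
Discriminant = (-18)^2 - 4*55 = 104.0
Eigenvalues: lambda_1 = -14.099, lambda_2 = -3.901
The function is concave.

1


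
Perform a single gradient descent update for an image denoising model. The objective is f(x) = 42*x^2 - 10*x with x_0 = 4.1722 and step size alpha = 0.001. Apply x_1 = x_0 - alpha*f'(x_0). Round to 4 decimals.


We compute the gradient at x_0 and apply the update.
f'(x) = 84*x - 10
f'(4.1722) = 84*4.1722 - 10 = 340.4648
x_1 = 4.1722 - 0.001*340.4648 = 3.8317


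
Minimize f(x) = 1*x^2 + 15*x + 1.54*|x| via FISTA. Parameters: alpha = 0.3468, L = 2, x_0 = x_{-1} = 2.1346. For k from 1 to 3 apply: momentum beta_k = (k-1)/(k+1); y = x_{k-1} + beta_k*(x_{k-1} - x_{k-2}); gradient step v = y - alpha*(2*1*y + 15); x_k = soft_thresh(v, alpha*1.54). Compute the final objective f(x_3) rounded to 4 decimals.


FISTA on f(x) = 1*x^2 + 15*x + 1.54*|x|
L = 2, alpha = 0.3468
Iteration 1: beta = 0.0, y = 2.1346 + 0.0*(2.1346 - 2.1346) = 2.1346
  grad(y) = 19.2692, v = y - alpha*grad = -4.548
  prox(v) = soft_thresh(-4.548, 0.5341) = -4.0139
Iteration 2: beta = 0.3333, y = -4.0139 + 0.3333*(-4.0139 - 2.1346) = -6.0634
  grad(y) = 2.8732, v = y - alpha*grad = -7.0598
  prox(v) = soft_thresh(-7.0598, 0.5341) = -6.5257
Iteration 3: beta = 0.5, y = -6.5257 + 0.5*(-6.5257 + 4.0139) = -7.7817
  grad(y) = -0.5634, v = y - alpha*grad = -7.5863
  prox(v) = soft_thresh(-7.5863, 0.5341) = -7.0522
f(x_3) = 1*(-7.0522)^2 + 15*(-7.0522) + 1.54*|-7.0522| = -45.1891


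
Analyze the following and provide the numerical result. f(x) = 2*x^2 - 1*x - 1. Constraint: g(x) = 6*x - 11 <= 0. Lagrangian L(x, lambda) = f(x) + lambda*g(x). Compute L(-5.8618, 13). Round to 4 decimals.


Step 1: Evaluate f(x).
f(-5.8618) = 2*(-5.8618)^2 - 1*(-5.8618) - 1 = 73.5832
Step 2: Evaluate g(x).
g(-5.8618) = 6*-5.8618 - 11 = -46.1708
Step 3: Compute Lagrangian.
L = 73.5832 + 13*-46.1708 = -526.6372


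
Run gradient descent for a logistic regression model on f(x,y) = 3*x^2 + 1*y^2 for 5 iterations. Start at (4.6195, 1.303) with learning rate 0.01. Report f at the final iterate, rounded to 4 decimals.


Gradient descent on f(x,y) = 3*x^2 + 1*y^2.
Starting point: (4.6195, 1.303), alpha = 0.01
Step 1: grad_x = 2*3*4.6195 = 27.717, grad_y = 2*1*1.303 = 2.606
  x_1 = 4.6195 - 0.01*27.717 = 4.3423
  y_1 = 1.303 - 0.01*2.606 = 1.2769
Step 2: grad_x = 2*3*4.3423 = 26.054, grad_y = 2*1*1.2769 = 2.5539
  x_2 = 4.3423 - 0.01*26.054 = 4.0818
  y_2 = 1.2769 - 0.01*2.5539 = 1.2514
Step 3: grad_x = 2*3*4.0818 = 24.4907, grad_y = 2*1*1.2514 = 2.5028
  x_3 = 4.0818 - 0.01*24.4907 = 3.8369
  y_3 = 1.2514 - 0.01*2.5028 = 1.2264
Step 4: grad_x = 2*3*3.8369 = 23.0213, grad_y = 2*1*1.2264 = 2.4527
  x_4 = 3.8369 - 0.01*23.0213 = 3.6067
  y_4 = 1.2264 - 0.01*2.4527 = 1.2018
Step 5: grad_x = 2*3*3.6067 = 21.64, grad_y = 2*1*1.2018 = 2.4037
  x_5 = 3.6067 - 0.01*21.64 = 3.3903
  y_5 = 1.2018 - 0.01*2.4037 = 1.1778
f(3.3903, 1.1778) = 3*3.3903^2 + 1*1.1778^2 = 35.869


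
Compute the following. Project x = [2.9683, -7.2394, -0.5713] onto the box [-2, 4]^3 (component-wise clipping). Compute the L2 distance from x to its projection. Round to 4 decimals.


Project each component onto [-2, 4].
clip(2.9683) = 2.9683, clip(-7.2394) = -2.0, clip(-0.5713) = -0.5713
Projection = [2.9683, -2.0, -0.5713]
Squared diffs: [0.0, 27.4513, 0.0]
Distance = sqrt(27.4513) = 5.2394


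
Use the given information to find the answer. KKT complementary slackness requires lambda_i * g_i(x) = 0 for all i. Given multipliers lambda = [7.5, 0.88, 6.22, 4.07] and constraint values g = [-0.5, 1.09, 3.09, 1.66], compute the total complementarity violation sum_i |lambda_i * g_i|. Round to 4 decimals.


KKT complementary slackness check:
lambda_1 * g_1 = 7.5 * -0.5 = -3.75
lambda_2 * g_2 = 0.88 * 1.09 = 0.9592
lambda_3 * g_3 = 6.22 * 3.09 = 19.2198
lambda_4 * g_4 = 4.07 * 1.66 = 6.7562
Total violation = 3.75 + 0.9592 + 19.2198 + 6.7562 = 30.6852


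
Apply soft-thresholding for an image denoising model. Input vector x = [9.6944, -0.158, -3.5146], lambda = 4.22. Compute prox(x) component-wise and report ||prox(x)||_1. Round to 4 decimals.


Soft-thresholding with lambda = 4.22:
prox(9.6944) = sign(9.6944)*max(|9.6944| - 4.22, 0) = 5.4744
prox(-0.158) = sign(-0.158)*max(|-0.158| - 4.22, 0) = 0.0
prox(-3.5146) = sign(-3.5146)*max(|-3.5146| - 4.22, 0) = 0.0
prox(x) = [5.4744, 0.0, 0.0]
||prox(x)||_1 = 5.4744 + 0.0 + 0.0 = 5.4744


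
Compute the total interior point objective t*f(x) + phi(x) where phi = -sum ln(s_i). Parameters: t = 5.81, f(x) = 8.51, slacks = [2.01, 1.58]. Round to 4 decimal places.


Step 1: Compute log-barrier.
ln values: [0.6981, 0.4574]
phi = -(0.6981 + 0.4574) = -1.1556
Step 2: Compute augmented objective.
t*f(x) = 5.81*8.51 = 49.4431
Total = 49.4431 - 1.1556 = 48.2875


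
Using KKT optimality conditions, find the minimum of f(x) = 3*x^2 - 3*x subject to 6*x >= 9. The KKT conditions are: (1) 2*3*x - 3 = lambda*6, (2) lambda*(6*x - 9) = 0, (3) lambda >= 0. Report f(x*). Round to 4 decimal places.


Step 1: Try lambda = 0 (constraint inactive).
x_unc = 3/(2*3) = 0.5
Check: 6*0.5 = 3.0 < 9 -- violated!
Step 2: Constraint must be active: 6*x = 9
x* = 9/6 = 1.5
lambda = (2*3*1.5 - 3)/6 = 1.0
Step 3: Compute optimal value.
f(x*) = 3*1.5^2 - 3*1.5 = 2.25


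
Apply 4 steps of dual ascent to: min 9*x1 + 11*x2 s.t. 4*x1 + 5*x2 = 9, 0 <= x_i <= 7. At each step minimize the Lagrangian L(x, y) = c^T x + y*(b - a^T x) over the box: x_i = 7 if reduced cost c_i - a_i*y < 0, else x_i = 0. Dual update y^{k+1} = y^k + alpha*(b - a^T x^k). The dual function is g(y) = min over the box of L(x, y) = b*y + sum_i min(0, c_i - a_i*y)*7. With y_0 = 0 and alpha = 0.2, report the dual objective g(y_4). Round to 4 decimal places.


Dual ascent for LP: min 9*x1 + 11*x2, 4*x1 + 5*x2 = 9, 0 <= x_i <= 7
Step 1: y^k = 0.0, reduced costs: (9.0, 11.0)
  x^k = (0.0, 0.0), subgradient = b - a^T x = 9.0
  y^{k+1} = 0.0 + 0.2*9.0 = 1.8
Step 2: y^k = 1.8, reduced costs: (1.8, 2.0)
  x^k = (0.0, 0.0), subgradient = b - a^T x = 9.0
  y^{k+1} = 1.8 + 0.2*9.0 = 3.6
Step 3: y^k = 3.6, reduced costs: (-5.4, -7.0)
  x^k = (7.0, 7.0), subgradient = b - a^T x = -54.0
  y^{k+1} = 3.6 + 0.2*-54.0 = -7.2
Step 4: y^k = -7.2, reduced costs: (37.8, 47.0)
  x^k = (0.0, 0.0), subgradient = b - a^T x = 9.0
  y^{k+1} = -7.2 + 0.2*9.0 = -5.4
Dual objective at y_4 = -5.4: reduced costs (30.6, 38.0), box minimizer x = (0.0, 0.0)
g(y_4) = b*y + (c1 - a1*y)*x1 + (c2 - a2*y)*x2 = 9*(-5.4) + 30.6*0.0 + 38.0*0.0 = -48.6 + 0.0 + 0.0 = -48.6


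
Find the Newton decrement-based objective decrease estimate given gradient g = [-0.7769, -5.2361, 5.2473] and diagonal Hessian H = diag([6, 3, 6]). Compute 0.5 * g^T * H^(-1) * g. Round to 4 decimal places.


Step 1: H is diagonal, so H^(-1) * g = [-0.1295, -1.7454, 0.8746].
Step 2: g^T H^(-1) g = sum_i g_i^2 / H_ii
  = (-0.7769)^2/6 + (-5.2361)^2/3 + (5.2473)^2/6
  = 0.1006 + 9.1389 + 4.589 = 13.8285
Step 3: Objective decrease = 0.5 * g^T H^(-1) g = 6.9143


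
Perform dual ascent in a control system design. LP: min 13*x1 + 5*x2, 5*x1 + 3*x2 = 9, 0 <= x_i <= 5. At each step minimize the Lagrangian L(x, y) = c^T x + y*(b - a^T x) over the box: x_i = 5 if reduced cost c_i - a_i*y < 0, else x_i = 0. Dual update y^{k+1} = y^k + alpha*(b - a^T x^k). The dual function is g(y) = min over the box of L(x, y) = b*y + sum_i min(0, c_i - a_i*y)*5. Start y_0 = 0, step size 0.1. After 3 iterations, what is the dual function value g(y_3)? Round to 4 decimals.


Dual ascent for LP: min 13*x1 + 5*x2, 5*x1 + 3*x2 = 9, 0 <= x_i <= 5
Step 1: y^k = 0.0, reduced costs: (13.0, 5.0)
  x^k = (0.0, 0.0), subgradient = b - a^T x = 9.0
  y^{k+1} = 0.0 + 0.1*9.0 = 0.9
Step 2: y^k = 0.9, reduced costs: (8.5, 2.3)
  x^k = (0.0, 0.0), subgradient = b - a^T x = 9.0
  y^{k+1} = 0.9 + 0.1*9.0 = 1.8
Step 3: y^k = 1.8, reduced costs: (4.0, -0.4)
  x^k = (0.0, 5.0), subgradient = b - a^T x = -6.0
  y^{k+1} = 1.8 + 0.1*-6.0 = 1.2
Dual objective at y_3 = 1.2: reduced costs (7.0, 1.4), box minimizer x = (0.0, 0.0)
g(y_3) = b*y + (c1 - a1*y)*x1 + (c2 - a2*y)*x2 = 9*1.2 + 7.0*0.0 + 1.4*0.0 = 10.8 + 0.0 + 0.0 = 10.8


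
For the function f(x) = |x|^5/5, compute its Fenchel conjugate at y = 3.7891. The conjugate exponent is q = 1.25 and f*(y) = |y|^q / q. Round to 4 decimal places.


The conjugate exponent q satisfies 1/p + 1/q = 1.
p = 5, so q = 5/(5 - 1) = 1.25
|y|^q = 3.7891^1.25 = 5.2865
f*(3.7891) = 5.2865 / 1.25 = 4.2292


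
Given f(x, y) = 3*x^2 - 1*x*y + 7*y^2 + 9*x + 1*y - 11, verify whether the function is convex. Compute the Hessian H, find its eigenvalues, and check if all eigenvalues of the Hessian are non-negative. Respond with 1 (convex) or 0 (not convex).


The Hessian of f(x,y) = 3*x^2 - 1*x*y + 7*y^2 + 9*x + 1*y - 11 is:
H = [[6, -1], [-1, 14]]
Trace = 6 + 14 = 20
Determinant = 6*14 - (-1)^2 = 83
Discriminant = (20)^2 - 4*83 = 68.0
Eigenvalues: lambda_1 = 5.8769, lambda_2 = 14.1231
The function is convex.

1


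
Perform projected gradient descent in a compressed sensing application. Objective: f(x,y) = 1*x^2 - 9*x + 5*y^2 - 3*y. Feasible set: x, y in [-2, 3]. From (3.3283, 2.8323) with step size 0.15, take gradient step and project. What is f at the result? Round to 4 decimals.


Step 1: Compute gradient at (3.3283, 2.8323).
grad_x = 2*1*3.3283 - 9 = -2.3434
grad_y = 2*5*2.8323 - 3 = 25.323
Step 2: Gradient step.
x_raw = 3.3283 - 0.15*-2.3434 = 3.6798
y_raw = 2.8323 - 0.15*25.323 = -0.9662
Step 3: Project onto [-2, 3].
x_proj = clip(3.6798) = 3.0
y_proj = clip(-0.9662) = -0.9662
Step 4: Evaluate f.
f(3.0, -0.9662) = -10.4343


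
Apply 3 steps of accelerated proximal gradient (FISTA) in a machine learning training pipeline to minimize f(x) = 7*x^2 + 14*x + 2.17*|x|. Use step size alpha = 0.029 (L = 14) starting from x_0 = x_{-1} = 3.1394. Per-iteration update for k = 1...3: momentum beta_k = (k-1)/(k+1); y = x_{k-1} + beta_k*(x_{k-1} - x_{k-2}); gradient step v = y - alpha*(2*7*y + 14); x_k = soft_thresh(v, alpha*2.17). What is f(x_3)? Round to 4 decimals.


FISTA on f(x) = 7*x^2 + 14*x + 2.17*|x|
L = 14, alpha = 0.029
Iteration 1: beta = 0.0, y = 3.1394 + 0.0*(3.1394 - 3.1394) = 3.1394
  grad(y) = 57.9516, v = y - alpha*grad = 1.4588
  prox(v) = soft_thresh(1.4588, 0.0629) = 1.3959
Iteration 2: beta = 0.3333, y = 1.3959 + 0.3333*(1.3959 - 3.1394) = 0.8147
  grad(y) = 25.4058, v = y - alpha*grad = 0.0779
  prox(v) = soft_thresh(0.0779, 0.0629) = 0.015
Iteration 3: beta = 0.5, y = 0.015 + 0.5*(0.015 - 1.3959) = -0.6754
  grad(y) = 4.5439, v = y - alpha*grad = -0.8072
  prox(v) = soft_thresh(-0.8072, 0.0629) = -0.7443
f(x_3) = 7*(-0.7443)^2 + 14*(-0.7443) + 2.17*|-0.7443| = -4.9272


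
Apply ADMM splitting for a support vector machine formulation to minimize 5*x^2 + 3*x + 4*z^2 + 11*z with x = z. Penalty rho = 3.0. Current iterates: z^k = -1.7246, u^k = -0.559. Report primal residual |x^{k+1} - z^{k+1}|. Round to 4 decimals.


ADMM iteration with rho = 3.0, z^k = -1.7246, u^k = -0.559
Step 1: x-update.
Minimize 5*x^2 + 3*x + (3.0/2)*(x + 1.7246 - 0.559)^2
FOC: (2*5 + 3.0)*x = -3 + 3.0*(-1.7246 + 0.559)
x^{k+1} = -0.4998
Step 2: z-update.
Minimize 4*z^2 + 11*z + (3.0/2)*(-0.4998 - z - 0.559)^2
FOC: (2*4 + 3.0)*z = -11 + 3.0*(-0.4998 - 0.559)
z^{k+1} = -1.2888
Step 3: u-update.
u^{k+1} = -0.559 - 0.4998 + 1.2888 = 0.23
Step 4: Primal residual = |-0.4998 + 1.2888| = 0.789
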